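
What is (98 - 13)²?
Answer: 7225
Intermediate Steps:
(98 - 13)² = 85² = 7225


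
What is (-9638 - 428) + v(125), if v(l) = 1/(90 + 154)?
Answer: -2456103/244 ≈ -10066.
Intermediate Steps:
v(l) = 1/244
(-9638 - 428) + v(125) = (-9638 - 428) + 1/244 = -10066 + 1/244 = -2456103/244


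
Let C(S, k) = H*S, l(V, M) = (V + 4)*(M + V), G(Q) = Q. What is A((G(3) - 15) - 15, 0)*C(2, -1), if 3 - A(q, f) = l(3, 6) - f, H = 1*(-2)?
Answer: 240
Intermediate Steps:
H = -2
l(V, M) = (4 + V)*(M + V)
A(q, f) = -60 + f (A(q, f) = 3 - ((3**2 + 4*6 + 4*3 + 6*3) - f) = 3 - ((9 + 24 + 12 + 18) - f) = 3 - (63 - f) = 3 + (-63 + f) = -60 + f)
C(S, k) = -2*S
A((G(3) - 15) - 15, 0)*C(2, -1) = (-60 + 0)*(-2*2) = -60*(-4) = 240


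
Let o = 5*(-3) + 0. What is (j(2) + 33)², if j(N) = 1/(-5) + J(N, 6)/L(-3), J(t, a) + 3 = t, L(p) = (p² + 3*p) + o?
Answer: 243049/225 ≈ 1080.2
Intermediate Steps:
o = -15 (o = -15 + 0 = -15)
L(p) = -15 + p² + 3*p (L(p) = (p² + 3*p) - 15 = -15 + p² + 3*p)
J(t, a) = -3 + t
j(N) = -N/15 (j(N) = 1/(-5) + (-3 + N)/(-15 + (-3)² + 3*(-3)) = 1*(-⅕) + (-3 + N)/(-15 + 9 - 9) = -⅕ + (-3 + N)/(-15) = -⅕ + (-3 + N)*(-1/15) = -⅕ + (⅕ - N/15) = -N/15)
(j(2) + 33)² = (-1/15*2 + 33)² = (-2/15 + 33)² = (493/15)² = 243049/225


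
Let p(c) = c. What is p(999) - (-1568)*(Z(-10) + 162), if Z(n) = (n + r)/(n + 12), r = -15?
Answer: 235415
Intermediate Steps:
Z(n) = (-15 + n)/(12 + n) (Z(n) = (n - 15)/(n + 12) = (-15 + n)/(12 + n))
p(999) - (-1568)*(Z(-10) + 162) = 999 - (-1568)*((-15 - 10)/(12 - 10) + 162) = 999 - (-1568)*(-25/2 + 162) = 999 - (-1568)*299/2 = 999 - 14*(-16744) = 999 + 234416 = 235415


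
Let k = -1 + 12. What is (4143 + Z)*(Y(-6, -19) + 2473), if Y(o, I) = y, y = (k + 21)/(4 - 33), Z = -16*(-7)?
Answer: 305019675/29 ≈ 1.0518e+7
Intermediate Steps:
k = 11
Z = 112
y = -32/29 (y = (11 + 21)/(4 - 33) = 32/(-29) = 32*(-1/29) = -32/29 ≈ -1.1034)
Y(o, I) = -32/29
(4143 + Z)*(Y(-6, -19) + 2473) = (4143 + 112)*(-32/29 + 2473) = 4255*(71685/29) = 305019675/29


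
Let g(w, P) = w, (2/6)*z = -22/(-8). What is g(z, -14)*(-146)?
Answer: -2409/2 ≈ -1204.5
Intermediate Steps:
z = 33/4 (z = 3*(-22/(-8)) = 3*(-22*(-1/8)) = 3*(11/4) = 33/4 ≈ 8.2500)
g(z, -14)*(-146) = (33/4)*(-146) = -2409/2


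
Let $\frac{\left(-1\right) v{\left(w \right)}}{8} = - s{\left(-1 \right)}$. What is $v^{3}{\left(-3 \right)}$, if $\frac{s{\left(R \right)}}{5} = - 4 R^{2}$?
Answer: $-4096000$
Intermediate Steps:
$s{\left(R \right)} = - 20 R^{2}$ ($s{\left(R \right)} = 5 \left(- 4 R^{2}\right) = - 20 R^{2}$)
$v{\left(w \right)} = -160$ ($v{\left(w \right)} = - 8 \left(- \left(-20\right) \left(-1\right)^{2}\right) = - 8 \left(- \left(-20\right) 1\right) = - 8 \left(\left(-1\right) \left(-20\right)\right) = \left(-8\right) 20 = -160$)
$v^{3}{\left(-3 \right)} = \left(-160\right)^{3} = -4096000$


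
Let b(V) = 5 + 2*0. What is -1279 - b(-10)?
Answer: -1284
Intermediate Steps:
b(V) = 5 (b(V) = 5 + 0 = 5)
-1279 - b(-10) = -1279 - 1*5 = -1279 - 5 = -1284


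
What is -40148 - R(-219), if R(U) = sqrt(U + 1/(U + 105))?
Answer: -40148 - I*sqrt(2846238)/114 ≈ -40148.0 - 14.799*I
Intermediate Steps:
R(U) = sqrt(U + 1/(105 + U))
-40148 - R(-219) = -40148 - sqrt((1 - 219*(105 - 219))/(105 - 219)) = -40148 - sqrt((1 - 219*(-114))/(-114)) = -40148 - sqrt(-(1 + 24966)/114) = -40148 - sqrt(-1/114*24967) = -40148 - sqrt(-24967/114) = -40148 - I*sqrt(2846238)/114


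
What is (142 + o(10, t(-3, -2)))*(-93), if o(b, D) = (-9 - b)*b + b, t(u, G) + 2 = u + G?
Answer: 3534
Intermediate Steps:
t(u, G) = -2 + G + u (t(u, G) = -2 + (u + G) = -2 + (G + u) = -2 + G + u)
o(b, D) = b + b*(-9 - b) (o(b, D) = b*(-9 - b) + b = b + b*(-9 - b))
(142 + o(10, t(-3, -2)))*(-93) = (142 - 1*10*(8 + 10))*(-93) = (142 - 1*10*18)*(-93) = (142 - 180)*(-93) = -38*(-93) = 3534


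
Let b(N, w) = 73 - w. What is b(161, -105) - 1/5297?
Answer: 942865/5297 ≈ 178.00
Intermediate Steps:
b(161, -105) - 1/5297 = (73 - 1*(-105)) - 1/5297 = (73 + 105) - 1*1/5297 = 178 - 1/5297 = 942865/5297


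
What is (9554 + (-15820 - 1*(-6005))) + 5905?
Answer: 5644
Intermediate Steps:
(9554 + (-15820 - 1*(-6005))) + 5905 = (9554 + (-15820 + 6005)) + 5905 = (9554 - 9815) + 5905 = -261 + 5905 = 5644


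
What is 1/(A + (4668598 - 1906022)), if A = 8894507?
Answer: 1/11657083 ≈ 8.5785e-8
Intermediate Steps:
1/(A + (4668598 - 1906022)) = 1/(8894507 + (4668598 - 1906022)) = 1/(8894507 + 2762576) = 1/11657083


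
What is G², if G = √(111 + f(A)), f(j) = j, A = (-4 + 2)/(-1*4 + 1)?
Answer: 335/3 ≈ 111.67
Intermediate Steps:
A = ⅔ (A = -2/(-4 + 1) = -2/(-3) = -2*(-⅓) = ⅔ ≈ 0.66667)
G = √1005/3 (G = √(111 + ⅔) = √(335/3) = √1005/3 ≈ 10.567)
G² = (√1005/3)² = 335/3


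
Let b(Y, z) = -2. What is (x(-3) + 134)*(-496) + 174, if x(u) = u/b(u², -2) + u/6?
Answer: -66786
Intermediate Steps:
x(u) = -u/3 (x(u) = u/(-2) + u/6 = u*(-½) + u*(⅙) = -u/2 + u/6 = -u/3)
(x(-3) + 134)*(-496) + 174 = (-⅓*(-3) + 134)*(-496) + 174 = (1 + 134)*(-496) + 174 = 135*(-496) + 174 = -66960 + 174 = -66786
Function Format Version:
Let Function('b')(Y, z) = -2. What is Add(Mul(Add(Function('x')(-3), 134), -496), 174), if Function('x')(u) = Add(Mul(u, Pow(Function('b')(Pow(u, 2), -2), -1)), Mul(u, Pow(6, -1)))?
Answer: -66786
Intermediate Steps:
Function('x')(u) = Mul(Rational(-1, 3), u) (Function('x')(u) = Add(Mul(u, Pow(-2, -1)), Mul(u, Pow(6, -1))) = Add(Mul(u, Rational(-1, 2)), Mul(u, Rational(1, 6))) = Add(Mul(Rational(-1, 2), u), Mul(Rational(1, 6), u)) = Mul(Rational(-1, 3), u))
Add(Mul(Add(Function('x')(-3), 134), -496), 174) = Add(Mul(Add(Mul(Rational(-1, 3), -3), 134), -496), 174) = Add(Mul(Add(1, 134), -496), 174) = Add(Mul(135, -496), 174) = Add(-66960, 174) = -66786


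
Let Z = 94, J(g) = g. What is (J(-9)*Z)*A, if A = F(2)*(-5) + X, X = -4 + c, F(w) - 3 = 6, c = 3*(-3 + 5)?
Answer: 36378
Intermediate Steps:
c = 6 (c = 3*2 = 6)
F(w) = 9 (F(w) = 3 + 6 = 9)
X = 2 (X = -4 + 6 = 2)
A = -43 (A = 9*(-5) + 2 = -45 + 2 = -43)
(J(-9)*Z)*A = -9*94*(-43) = -846*(-43) = 36378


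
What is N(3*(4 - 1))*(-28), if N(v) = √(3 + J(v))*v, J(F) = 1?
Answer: -504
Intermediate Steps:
N(v) = 2*v (N(v) = √(3 + 1)*v = √4*v = 2*v)
N(3*(4 - 1))*(-28) = (2*(3*(4 - 1)))*(-28) = (2*(3*3))*(-28) = (2*9)*(-28) = 18*(-28) = -504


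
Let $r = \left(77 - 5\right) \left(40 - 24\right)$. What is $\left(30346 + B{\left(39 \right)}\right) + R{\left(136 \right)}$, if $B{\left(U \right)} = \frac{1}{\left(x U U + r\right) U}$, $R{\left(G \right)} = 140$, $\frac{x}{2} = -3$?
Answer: $\frac{9480719195}{310986} \approx 30486.0$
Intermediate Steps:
$x = -6$ ($x = 2 \left(-3\right) = -6$)
$r = 1152$ ($r = 72 \cdot 16 = 1152$)
$B{\left(U \right)} = \frac{1}{U \left(1152 - 6 U^{2}\right)}$ ($B{\left(U \right)} = \frac{1}{\left(- 6 U U + 1152\right) U} = \frac{1}{\left(- 6 U^{2} + 1152\right) U} = \frac{1}{\left(1152 - 6 U^{2}\right) U} = \frac{1}{U \left(1152 - 6 U^{2}\right)}$)
$\left(30346 + B{\left(39 \right)}\right) + R{\left(136 \right)} = \left(30346 - \frac{1}{6 \cdot 39 \left(-192 + 39^{2}\right)}\right) + 140 = \left(30346 - \frac{1}{234 \left(-192 + 1521\right)}\right) + 140 = \left(30346 - \frac{1}{234 \cdot 1329}\right) + 140 = \left(30346 - \frac{1}{234} \cdot \frac{1}{1329}\right) + 140 = \left(30346 - \frac{1}{310986}\right) + 140 = \frac{9437181155}{310986} + 140 = \frac{9480719195}{310986}$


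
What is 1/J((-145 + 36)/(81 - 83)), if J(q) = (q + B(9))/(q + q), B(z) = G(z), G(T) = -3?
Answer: 218/103 ≈ 2.1165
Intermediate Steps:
B(z) = -3
J(q) = (-3 + q)/(2*q) (J(q) = (q - 3)/(q + q) = (-3 + q)/((2*q)) = (-3 + q)*(1/(2*q)) = (-3 + q)/(2*q))
1/J((-145 + 36)/(81 - 83)) = 1/((-3 + (-145 + 36)/(81 - 83))/(2*(((-145 + 36)/(81 - 83))))) = 1/((-3 - 109/(-2))/(2*((-109/(-2))))) = 1/((-3 - 109*(-½))/(2*((-109*(-½))))) = 1/((-3 + 109/2)/(2*(109/2))) = 1/((½)*(2/109)*(103/2)) = 1/(103/218) = 218/103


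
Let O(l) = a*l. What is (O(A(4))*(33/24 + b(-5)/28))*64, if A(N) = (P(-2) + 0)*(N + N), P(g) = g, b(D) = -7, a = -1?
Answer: 1152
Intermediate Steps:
A(N) = -4*N (A(N) = (-2 + 0)*(N + N) = -4*N)
O(l) = -l
(O(A(4))*(33/24 + b(-5)/28))*64 = ((-(-4)*4)*(33/24 - 7/28))*64 = ((-1*(-16))*(33*(1/24) - 7*1/28))*64 = (16*(11/8 - ¼))*64 = (16*(9/8))*64 = 18*64 = 1152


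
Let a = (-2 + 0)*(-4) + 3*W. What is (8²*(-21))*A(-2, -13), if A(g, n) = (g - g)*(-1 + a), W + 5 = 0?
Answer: 0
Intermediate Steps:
W = -5 (W = -5 + 0 = -5)
a = -7 (a = (-2 + 0)*(-4) + 3*(-5) = -2*(-4) - 15 = 8 - 15 = -7)
A(g, n) = 0 (A(g, n) = (g - g)*(-1 - 7) = 0*(-8) = 0)
(8²*(-21))*A(-2, -13) = (8²*(-21))*0 = (64*(-21))*0 = -1344*0 = 0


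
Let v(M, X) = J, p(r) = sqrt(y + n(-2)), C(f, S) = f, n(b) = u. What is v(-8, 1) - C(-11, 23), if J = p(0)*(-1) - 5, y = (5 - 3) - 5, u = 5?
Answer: 6 - sqrt(2) ≈ 4.5858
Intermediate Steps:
n(b) = 5
y = -3 (y = 2 - 5 = -3)
p(r) = sqrt(2) (p(r) = sqrt(-3 + 5) = sqrt(2))
J = -5 - sqrt(2) (J = sqrt(2)*(-1) - 5 = -sqrt(2) - 5 = -5 - sqrt(2) ≈ -6.4142)
v(M, X) = -5 - sqrt(2)
v(-8, 1) - C(-11, 23) = (-5 - sqrt(2)) - 1*(-11) = (-5 - sqrt(2)) + 11 = 6 - sqrt(2)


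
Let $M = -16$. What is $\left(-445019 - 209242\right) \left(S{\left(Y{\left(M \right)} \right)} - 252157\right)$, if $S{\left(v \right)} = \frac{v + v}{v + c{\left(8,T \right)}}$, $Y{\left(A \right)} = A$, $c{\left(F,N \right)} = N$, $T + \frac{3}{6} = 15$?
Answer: $164962533409$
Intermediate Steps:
$T = \frac{29}{2}$ ($T = - \frac{1}{2} + 15 = \frac{29}{2} \approx 14.5$)
$S{\left(v \right)} = \frac{2 v}{\frac{29}{2} + v}$ ($S{\left(v \right)} = \frac{v + v}{v + \frac{29}{2}} = \frac{2 v}{\frac{29}{2} + v}$)
$\left(-445019 - 209242\right) \left(S{\left(Y{\left(M \right)} \right)} - 252157\right) = \left(-445019 - 209242\right) \left(4 \left(-16\right) \frac{1}{29 + 2 \left(-16\right)} - 252157\right) = - 654261 \left(4 \left(-16\right) \frac{1}{29 - 32} - 252157\right) = - 654261 \left(4 \left(-16\right) \frac{1}{-3} - 252157\right) = - 654261 \left(4 \left(-16\right) \left(- \frac{1}{3}\right) - 252157\right) = - 654261 \left(\frac{64}{3} - 252157\right) = \left(-654261\right) \left(- \frac{756407}{3}\right) = 164962533409$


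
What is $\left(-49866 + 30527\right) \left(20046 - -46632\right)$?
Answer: $-1289485842$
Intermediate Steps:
$\left(-49866 + 30527\right) \left(20046 - -46632\right) = - 19339 \left(20046 + 46632\right) = \left(-19339\right) 66678 = -1289485842$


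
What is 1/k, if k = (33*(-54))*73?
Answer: -1/130086 ≈ -7.6872e-6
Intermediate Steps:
k = -130086 (k = -1782*73 = -130086)
1/k = 1/(-130086) = -1/130086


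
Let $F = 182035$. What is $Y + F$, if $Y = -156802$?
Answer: $25233$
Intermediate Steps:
$Y + F = -156802 + 182035 = 25233$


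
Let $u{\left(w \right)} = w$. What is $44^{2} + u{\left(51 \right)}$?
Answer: $1987$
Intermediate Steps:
$44^{2} + u{\left(51 \right)} = 44^{2} + 51 = 1936 + 51 = 1987$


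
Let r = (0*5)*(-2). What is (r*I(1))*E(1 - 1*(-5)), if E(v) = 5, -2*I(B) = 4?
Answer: 0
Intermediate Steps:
I(B) = -2 (I(B) = -1/2*4 = -2)
r = 0 (r = 0*(-2) = 0)
(r*I(1))*E(1 - 1*(-5)) = (0*(-2))*5 = 0*5 = 0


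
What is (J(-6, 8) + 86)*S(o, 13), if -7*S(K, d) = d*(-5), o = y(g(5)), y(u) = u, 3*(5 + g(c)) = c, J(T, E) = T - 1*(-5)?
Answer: 5525/7 ≈ 789.29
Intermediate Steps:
J(T, E) = 5 + T (J(T, E) = T + 5 = 5 + T)
g(c) = -5 + c/3
o = -10/3 (o = -5 + (⅓)*5 = -5 + 5/3 = -10/3 ≈ -3.3333)
S(K, d) = 5*d/7 (S(K, d) = -d*(-5)/7 = -(-5)*d/7 = 5*d/7)
(J(-6, 8) + 86)*S(o, 13) = ((5 - 6) + 86)*((5/7)*13) = (-1 + 86)*(65/7) = 85*(65/7) = 5525/7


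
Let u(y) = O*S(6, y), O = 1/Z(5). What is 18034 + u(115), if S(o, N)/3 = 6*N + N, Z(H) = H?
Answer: 18517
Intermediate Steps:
S(o, N) = 21*N (S(o, N) = 3*(6*N + N) = 3*(7*N) = 21*N)
O = ⅕ (O = 1/5 = ⅕ ≈ 0.20000)
u(y) = 21*y/5 (u(y) = (21*y)/5 = 21*y/5)
18034 + u(115) = 18034 + (21/5)*115 = 18034 + 483 = 18517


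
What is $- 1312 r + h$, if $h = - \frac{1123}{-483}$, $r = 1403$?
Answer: $- \frac{889074365}{483} \approx -1.8407 \cdot 10^{6}$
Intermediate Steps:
$h = \frac{1123}{483}$ ($h = \left(-1123\right) \left(- \frac{1}{483}\right) = \frac{1123}{483} \approx 2.3251$)
$- 1312 r + h = \left(-1312\right) 1403 + \frac{1123}{483} = -1840736 + \frac{1123}{483} = - \frac{889074365}{483}$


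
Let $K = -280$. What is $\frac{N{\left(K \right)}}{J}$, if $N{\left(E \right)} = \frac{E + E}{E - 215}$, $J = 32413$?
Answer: $\frac{112}{3208887} \approx 3.4903 \cdot 10^{-5}$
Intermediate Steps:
$N{\left(E \right)} = \frac{2 E}{-215 + E}$
$\frac{N{\left(K \right)}}{J} = \frac{2 \left(-280\right) \frac{1}{-215 - 280}}{32413} = 2 \left(-280\right) \frac{1}{-495} \cdot \frac{1}{32413} = 2 \left(-280\right) \left(- \frac{1}{495}\right) \frac{1}{32413} = \frac{112}{99} \cdot \frac{1}{32413} = \frac{112}{3208887}$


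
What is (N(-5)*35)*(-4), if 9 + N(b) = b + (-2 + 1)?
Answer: 2100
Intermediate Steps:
N(b) = -10 + b (N(b) = -9 + (b + (-2 + 1)) = -9 + (b - 1) = -9 + (-1 + b) = -10 + b)
(N(-5)*35)*(-4) = ((-10 - 5)*35)*(-4) = -15*35*(-4) = -525*(-4) = 2100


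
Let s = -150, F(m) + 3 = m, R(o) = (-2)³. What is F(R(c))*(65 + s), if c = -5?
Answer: 935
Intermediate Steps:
R(o) = -8
F(m) = -3 + m
F(R(c))*(65 + s) = (-3 - 8)*(65 - 150) = -11*(-85) = 935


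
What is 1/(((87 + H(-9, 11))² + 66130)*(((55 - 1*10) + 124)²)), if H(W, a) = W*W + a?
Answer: 1/2803861931 ≈ 3.5665e-10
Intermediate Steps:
H(W, a) = a + W² (H(W, a) = W² + a = a + W²)
1/(((87 + H(-9, 11))² + 66130)*(((55 - 1*10) + 124)²)) = 1/(((87 + (11 + (-9)²))² + 66130)*(((55 - 1*10) + 124)²)) = 1/(((87 + (11 + 81))² + 66130)*(((55 - 10) + 124)²)) = 1/(((87 + 92)² + 66130)*((45 + 124)²)) = 1/((179² + 66130)*(169²)) = 1/((32041 + 66130)*28561) = (1/28561)/98171 = (1/98171)*(1/28561) = 1/2803861931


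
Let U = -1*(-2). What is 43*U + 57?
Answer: 143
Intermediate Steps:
U = 2
43*U + 57 = 43*2 + 57 = 86 + 57 = 143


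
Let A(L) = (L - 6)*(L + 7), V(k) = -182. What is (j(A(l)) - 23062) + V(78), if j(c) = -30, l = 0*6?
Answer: -23274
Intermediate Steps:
l = 0
A(L) = (-6 + L)*(7 + L)
(j(A(l)) - 23062) + V(78) = (-30 - 23062) - 182 = -23092 - 182 = -23274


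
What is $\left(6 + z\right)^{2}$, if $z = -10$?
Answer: $16$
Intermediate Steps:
$\left(6 + z\right)^{2} = \left(6 - 10\right)^{2} = \left(-4\right)^{2} = 16$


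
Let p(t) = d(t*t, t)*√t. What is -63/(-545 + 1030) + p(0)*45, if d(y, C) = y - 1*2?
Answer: -63/485 ≈ -0.12990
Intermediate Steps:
d(y, C) = -2 + y (d(y, C) = y - 2 = -2 + y)
p(t) = √t*(-2 + t²) (p(t) = (-2 + t*t)*√t = (-2 + t²)*√t = √t*(-2 + t²))
-63/(-545 + 1030) + p(0)*45 = -63/(-545 + 1030) + (√0*(-2 + 0²))*45 = -63/485 + (0*(-2 + 0))*45 = -63*1/485 + (0*(-2))*45 = -63/485 + 0*45 = -63/485 + 0 = -63/485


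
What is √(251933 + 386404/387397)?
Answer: √37809356344032585/387397 ≈ 501.93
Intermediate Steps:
√(251933 + 386404/387397) = √(97598474805/387397) = √37809356344032585/387397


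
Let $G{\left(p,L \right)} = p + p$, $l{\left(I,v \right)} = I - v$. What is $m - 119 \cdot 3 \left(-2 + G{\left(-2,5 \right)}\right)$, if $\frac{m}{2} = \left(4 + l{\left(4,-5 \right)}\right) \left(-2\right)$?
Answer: $2090$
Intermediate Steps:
$G{\left(p,L \right)} = 2 p$
$m = -52$ ($m = 2 \left(4 + \left(4 - -5\right)\right) \left(-2\right) = 2 \left(4 + \left(4 + 5\right)\right) \left(-2\right) = 2 \left(4 + 9\right) \left(-2\right) = 2 \cdot 13 \left(-2\right) = 2 \left(-26\right) = -52$)
$m - 119 \cdot 3 \left(-2 + G{\left(-2,5 \right)}\right) = -52 - 119 \cdot 3 \left(-2 + 2 \left(-2\right)\right) = -52 - 119 \cdot 3 \left(-2 - 4\right) = -52 - 119 \cdot 3 \left(-6\right) = -52 - -2142 = -52 + 2142 = 2090$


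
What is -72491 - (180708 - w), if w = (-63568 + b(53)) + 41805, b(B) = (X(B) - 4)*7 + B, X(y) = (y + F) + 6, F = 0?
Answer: -274524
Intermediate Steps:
X(y) = 6 + y (X(y) = (y + 0) + 6 = y + 6 = 6 + y)
b(B) = 14 + 8*B (b(B) = ((6 + B) - 4)*7 + B = (2 + B)*7 + B = (14 + 7*B) + B = 14 + 8*B)
w = -21325 (w = (-63568 + (14 + 8*53)) + 41805 = (-63568 + (14 + 424)) + 41805 = (-63568 + 438) + 41805 = -63130 + 41805 = -21325)
-72491 - (180708 - w) = -72491 - (180708 - 1*(-21325)) = -72491 - (180708 + 21325) = -72491 - 1*202033 = -72491 - 202033 = -274524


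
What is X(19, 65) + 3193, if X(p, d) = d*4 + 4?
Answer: 3457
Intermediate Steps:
X(p, d) = 4 + 4*d (X(p, d) = 4*d + 4 = 4 + 4*d)
X(19, 65) + 3193 = (4 + 4*65) + 3193 = (4 + 260) + 3193 = 264 + 3193 = 3457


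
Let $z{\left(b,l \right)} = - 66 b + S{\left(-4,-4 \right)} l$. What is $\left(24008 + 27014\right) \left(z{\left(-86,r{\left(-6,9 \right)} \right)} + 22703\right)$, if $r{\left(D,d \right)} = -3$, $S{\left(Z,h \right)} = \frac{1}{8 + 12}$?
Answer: $\frac{14479456847}{10} \approx 1.4479 \cdot 10^{9}$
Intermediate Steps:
$S{\left(Z,h \right)} = \frac{1}{20}$
$z{\left(b,l \right)} = - 66 b + \frac{l}{20}$
$\left(24008 + 27014\right) \left(z{\left(-86,r{\left(-6,9 \right)} \right)} + 22703\right) = \left(24008 + 27014\right) \left(\left(\left(-66\right) \left(-86\right) + \frac{1}{20} \left(-3\right)\right) + 22703\right) = 51022 \left(\left(5676 - \frac{3}{20}\right) + 22703\right) = 51022 \left(\frac{113517}{20} + 22703\right) = 51022 \cdot \frac{567577}{20} = \frac{14479456847}{10}$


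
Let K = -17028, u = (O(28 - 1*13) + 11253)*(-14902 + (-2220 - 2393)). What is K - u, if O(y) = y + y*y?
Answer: 224268867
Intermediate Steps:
O(y) = y + y**2
u = -224285895 (u = ((28 - 1*13)*(1 + (28 - 1*13)) + 11253)*(-14902 + (-2220 - 2393)) = ((28 - 13)*(1 + (28 - 13)) + 11253)*(-14902 - 4613) = (15*(1 + 15) + 11253)*(-19515) = (15*16 + 11253)*(-19515) = (240 + 11253)*(-19515) = 11493*(-19515) = -224285895)
K - u = -17028 - 1*(-224285895) = -17028 + 224285895 = 224268867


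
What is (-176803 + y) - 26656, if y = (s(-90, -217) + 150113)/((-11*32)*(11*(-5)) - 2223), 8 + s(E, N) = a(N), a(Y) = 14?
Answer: -3486526764/17137 ≈ -2.0345e+5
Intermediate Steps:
s(E, N) = 6 (s(E, N) = -8 + 14 = 6)
y = 150119/17137 (y = (6 + 150113)/((-11*32)*(11*(-5)) - 2223) = 150119/(-352*(-55) - 2223) = 150119/(19360 - 2223) = 150119/17137 ≈ 8.7599)
(-176803 + y) - 26656 = (-176803 + 150119/17137) - 26656 = -3029722892/17137 - 26656 = -3486526764/17137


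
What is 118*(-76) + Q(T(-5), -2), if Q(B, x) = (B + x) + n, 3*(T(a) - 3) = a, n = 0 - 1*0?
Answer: -26906/3 ≈ -8968.7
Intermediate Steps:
n = 0 (n = 0 + 0 = 0)
T(a) = 3 + a/3
Q(B, x) = B + x (Q(B, x) = (B + x) + 0 = B + x)
118*(-76) + Q(T(-5), -2) = 118*(-76) + ((3 + (1/3)*(-5)) - 2) = -8968 + ((3 - 5/3) - 2) = -8968 + (4/3 - 2) = -8968 - 2/3 = -26906/3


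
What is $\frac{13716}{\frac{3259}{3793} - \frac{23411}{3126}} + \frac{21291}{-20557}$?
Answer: $- \frac{3344848061842515}{1615991710973} \approx -2069.8$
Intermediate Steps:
$\frac{13716}{\frac{3259}{3793} - \frac{23411}{3126}} + \frac{21291}{-20557} = \frac{13716}{3259 \cdot \frac{1}{3793} - \frac{23411}{3126}} + 21291 \left(- \frac{1}{20557}\right) = \frac{13716}{\frac{3259}{3793} - \frac{23411}{3126}} - \frac{21291}{20557} = \frac{13716}{- \frac{78610289}{11856918}} - \frac{21291}{20557} = 13716 \left(- \frac{11856918}{78610289}\right) - \frac{21291}{20557} = - \frac{162629487288}{78610289} - \frac{21291}{20557} = - \frac{3344848061842515}{1615991710973}$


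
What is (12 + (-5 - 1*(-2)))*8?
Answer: 72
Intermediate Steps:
(12 + (-5 - 1*(-2)))*8 = (12 + (-5 + 2))*8 = (12 - 3)*8 = 9*8 = 72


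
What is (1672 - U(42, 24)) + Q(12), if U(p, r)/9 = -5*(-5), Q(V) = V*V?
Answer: 1591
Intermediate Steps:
Q(V) = V**2
U(p, r) = 225 (U(p, r) = 9*(-5*(-5)) = 9*25 = 225)
(1672 - U(42, 24)) + Q(12) = (1672 - 1*225) + 12**2 = (1672 - 225) + 144 = 1447 + 144 = 1591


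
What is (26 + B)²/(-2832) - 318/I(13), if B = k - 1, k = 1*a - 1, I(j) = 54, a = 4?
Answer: -3274/531 ≈ -6.1657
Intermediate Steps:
k = 3 (k = 1*4 - 1 = 4 - 1 = 3)
B = 2 (B = 3 - 1 = 2)
(26 + B)²/(-2832) - 318/I(13) = (26 + 2)²/(-2832) - 318/54 = 28²*(-1/2832) - 318*1/54 = 784*(-1/2832) - 53/9 = -49/177 - 53/9 = -3274/531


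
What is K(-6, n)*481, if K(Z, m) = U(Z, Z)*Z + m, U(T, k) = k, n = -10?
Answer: 12506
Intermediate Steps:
K(Z, m) = m + Z² (K(Z, m) = Z*Z + m = Z² + m = m + Z²)
K(-6, n)*481 = (-10 + (-6)²)*481 = (-10 + 36)*481 = 26*481 = 12506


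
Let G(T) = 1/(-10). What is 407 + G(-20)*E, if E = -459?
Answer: 4529/10 ≈ 452.90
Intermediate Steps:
G(T) = -1/10
407 + G(-20)*E = 407 - 1/10*(-459) = 407 + 459/10 = 4529/10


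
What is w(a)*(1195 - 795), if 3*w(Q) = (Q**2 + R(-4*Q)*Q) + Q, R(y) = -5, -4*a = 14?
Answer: 3500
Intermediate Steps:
a = -7/2 (a = -1/4*14 = -7/2 ≈ -3.5000)
w(Q) = -4*Q/3 + Q**2/3 (w(Q) = ((Q**2 - 5*Q) + Q)/3 = (Q**2 - 4*Q)/3 = -4*Q/3 + Q**2/3)
w(a)*(1195 - 795) = ((1/3)*(-7/2)*(-4 - 7/2))*(1195 - 795) = ((1/3)*(-7/2)*(-15/2))*400 = (35/4)*400 = 3500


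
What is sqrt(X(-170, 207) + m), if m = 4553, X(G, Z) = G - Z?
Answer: 12*sqrt(29) ≈ 64.622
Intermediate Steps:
sqrt(X(-170, 207) + m) = sqrt((-170 - 1*207) + 4553) = sqrt((-170 - 207) + 4553) = sqrt(-377 + 4553) = sqrt(4176) = 12*sqrt(29)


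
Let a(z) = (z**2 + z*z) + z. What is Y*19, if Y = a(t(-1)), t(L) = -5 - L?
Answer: 532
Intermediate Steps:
a(z) = z + 2*z**2 (a(z) = (z**2 + z**2) + z = 2*z**2 + z = z + 2*z**2)
Y = 28 (Y = (-5 - 1*(-1))*(1 + 2*(-5 - 1*(-1))) = (-5 + 1)*(1 + 2*(-5 + 1)) = -4*(1 + 2*(-4)) = -4*(1 - 8) = -4*(-7) = 28)
Y*19 = 28*19 = 532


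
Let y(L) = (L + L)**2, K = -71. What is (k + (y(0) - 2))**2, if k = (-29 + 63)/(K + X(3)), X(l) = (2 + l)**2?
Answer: 3969/529 ≈ 7.5028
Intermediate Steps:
y(L) = 4*L**2 (y(L) = (2*L)**2 = 4*L**2)
k = -17/23 (k = (-29 + 63)/(-71 + (2 + 3)**2) = 34/(-71 + 5**2) = 34/(-71 + 25) = 34/(-46) = 34*(-1/46) = -17/23 ≈ -0.73913)
(k + (y(0) - 2))**2 = (-17/23 + (4*0**2 - 2))**2 = (-17/23 + (4*0 - 2))**2 = (-17/23 + (0 - 2))**2 = (-17/23 - 2)**2 = (-63/23)**2 = 3969/529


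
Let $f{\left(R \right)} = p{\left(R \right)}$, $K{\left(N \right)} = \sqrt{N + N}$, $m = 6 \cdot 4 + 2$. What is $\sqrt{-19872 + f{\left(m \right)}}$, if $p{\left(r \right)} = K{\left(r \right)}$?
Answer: $\sqrt{-19872 + 2 \sqrt{13}} \approx 140.94 i$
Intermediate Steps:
$m = 26$ ($m = 24 + 2 = 26$)
$K{\left(N \right)} = \sqrt{2} \sqrt{N}$ ($K{\left(N \right)} = \sqrt{2 N} = \sqrt{2} \sqrt{N}$)
$p{\left(r \right)} = \sqrt{2} \sqrt{r}$
$f{\left(R \right)} = \sqrt{2} \sqrt{R}$
$\sqrt{-19872 + f{\left(m \right)}} = \sqrt{-19872 + \sqrt{2} \sqrt{26}} = \sqrt{-19872 + 2 \sqrt{13}}$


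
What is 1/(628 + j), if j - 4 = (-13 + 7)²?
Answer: 1/668 ≈ 0.0014970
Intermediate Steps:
j = 40 (j = 4 + (-13 + 7)² = 4 + (-6)² = 4 + 36 = 40)
1/(628 + j) = 1/(628 + 40) = 1/668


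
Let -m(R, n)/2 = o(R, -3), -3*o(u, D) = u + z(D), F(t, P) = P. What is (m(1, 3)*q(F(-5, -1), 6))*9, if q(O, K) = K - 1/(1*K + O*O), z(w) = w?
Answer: -492/7 ≈ -70.286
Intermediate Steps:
o(u, D) = -D/3 - u/3 (o(u, D) = -(u + D)/3 = -(D + u)/3 = -D/3 - u/3)
m(R, n) = -2 + 2*R/3 (m(R, n) = -2*(-1/3*(-3) - R/3) = -2*(1 - R/3) = -2 + 2*R/3)
q(O, K) = K - 1/(K + O**2)
(m(1, 3)*q(F(-5, -1), 6))*9 = ((-2 + (2/3)*1)*((-1 + 6**2 + 6*(-1)**2)/(6 + (-1)**2)))*9 = ((-2 + 2/3)*((-1 + 36 + 6*1)/(6 + 1)))*9 = -4*(-1 + 36 + 6)/(3*7)*9 = -4*41/21*9 = -4/3*41/7*9 = -164/21*9 = -492/7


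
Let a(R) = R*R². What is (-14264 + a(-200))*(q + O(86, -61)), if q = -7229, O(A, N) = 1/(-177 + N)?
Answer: 6894282627396/119 ≈ 5.7935e+10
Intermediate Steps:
a(R) = R³
(-14264 + a(-200))*(q + O(86, -61)) = (-14264 + (-200)³)*(-7229 + 1/(-177 - 61)) = (-14264 - 8000000)*(-7229 + 1/(-238)) = -8014264*(-7229 - 1/238) = -8014264*(-1720503/238) = 6894282627396/119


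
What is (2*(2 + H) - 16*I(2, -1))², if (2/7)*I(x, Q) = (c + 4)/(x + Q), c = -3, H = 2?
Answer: 2304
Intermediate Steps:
I(x, Q) = 7/(2*(Q + x)) (I(x, Q) = 7*((-3 + 4)/(x + Q))/2 = 7*(1/(Q + x))/2 = 7/(2*(Q + x)))
(2*(2 + H) - 16*I(2, -1))² = (2*(2 + 2) - 56/(-1 + 2))² = (2*4 - 56/1)² = (8 - 56)² = (-48)² = 2304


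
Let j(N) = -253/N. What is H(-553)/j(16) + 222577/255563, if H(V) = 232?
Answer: -81121625/5877949 ≈ -13.801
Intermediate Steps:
H(-553)/j(16) + 222577/255563 = 232/((-253/16)) + 222577/255563 = 232/((-253*1/16)) + 222577*(1/255563) = 232/(-253/16) + 222577/255563 = 232*(-16/253) + 222577/255563 = -3712/253 + 222577/255563 = -81121625/5877949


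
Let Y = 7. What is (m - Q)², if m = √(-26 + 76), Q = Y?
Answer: 99 - 70*√2 ≈ 0.0050506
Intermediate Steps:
Q = 7
m = 5*√2 (m = √50 = 5*√2 ≈ 7.0711)
(m - Q)² = (5*√2 - 1*7)² = (5*√2 - 7)² = (-7 + 5*√2)²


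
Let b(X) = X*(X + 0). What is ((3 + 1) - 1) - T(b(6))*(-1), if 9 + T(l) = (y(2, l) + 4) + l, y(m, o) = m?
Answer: 36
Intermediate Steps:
b(X) = X**2 (b(X) = X*X = X**2)
T(l) = -3 + l (T(l) = -9 + ((2 + 4) + l) = -9 + (6 + l) = -3 + l)
((3 + 1) - 1) - T(b(6))*(-1) = ((3 + 1) - 1) - (-3 + 6**2)*(-1) = (4 - 1) - (-3 + 36)*(-1) = 3 - 1*33*(-1) = 3 - 33*(-1) = 3 + 33 = 36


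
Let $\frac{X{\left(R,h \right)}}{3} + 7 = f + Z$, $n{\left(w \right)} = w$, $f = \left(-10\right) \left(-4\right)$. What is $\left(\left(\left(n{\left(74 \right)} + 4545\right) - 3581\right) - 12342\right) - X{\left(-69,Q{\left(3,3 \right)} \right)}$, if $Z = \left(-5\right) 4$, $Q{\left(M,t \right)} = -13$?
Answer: $-11343$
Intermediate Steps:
$Z = -20$
$f = 40$
$X{\left(R,h \right)} = 39$ ($X{\left(R,h \right)} = -21 + 3 \left(40 - 20\right) = -21 + 3 \cdot 20 = -21 + 60 = 39$)
$\left(\left(\left(n{\left(74 \right)} + 4545\right) - 3581\right) - 12342\right) - X{\left(-69,Q{\left(3,3 \right)} \right)} = \left(\left(\left(74 + 4545\right) - 3581\right) - 12342\right) - 39 = \left(\left(4619 - 3581\right) - 12342\right) - 39 = \left(1038 - 12342\right) - 39 = -11304 - 39 = -11343$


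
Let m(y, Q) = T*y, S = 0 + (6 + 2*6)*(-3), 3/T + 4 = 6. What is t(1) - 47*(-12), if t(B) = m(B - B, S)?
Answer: 564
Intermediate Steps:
T = 3/2 (T = 3/(-4 + 6) = 3/2 ≈ 1.5000)
S = -54 (S = 0 + (6 + 12)*(-3) = 0 + 18*(-3) = 0 - 54 = -54)
m(y, Q) = 3*y/2
t(B) = 0 (t(B) = 3*(B - B)/2 = (3/2)*0 = 0)
t(1) - 47*(-12) = 0 - 47*(-12) = 0 + 564 = 564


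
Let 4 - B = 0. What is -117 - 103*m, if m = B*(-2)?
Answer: 707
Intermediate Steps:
B = 4 (B = 4 - 1*0 = 4 + 0 = 4)
m = -8 (m = 4*(-2) = -8)
-117 - 103*m = -117 - 103*(-8) = -117 + 824 = 707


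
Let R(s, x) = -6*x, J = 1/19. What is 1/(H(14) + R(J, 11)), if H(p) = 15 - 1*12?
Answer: -1/63 ≈ -0.015873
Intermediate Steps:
J = 1/19 ≈ 0.052632
H(p) = 3 (H(p) = 15 - 12 = 3)
1/(H(14) + R(J, 11)) = 1/(3 - 6*11) = 1/(3 - 66) = 1/(-63) = -1/63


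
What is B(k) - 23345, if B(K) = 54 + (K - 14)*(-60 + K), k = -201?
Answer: 32824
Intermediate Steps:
B(K) = 54 + (-60 + K)*(-14 + K) (B(K) = 54 + (-14 + K)*(-60 + K) = 54 + (-60 + K)*(-14 + K))
B(k) - 23345 = (894 + (-201)² - 74*(-201)) - 23345 = (894 + 40401 + 14874) - 23345 = 56169 - 23345 = 32824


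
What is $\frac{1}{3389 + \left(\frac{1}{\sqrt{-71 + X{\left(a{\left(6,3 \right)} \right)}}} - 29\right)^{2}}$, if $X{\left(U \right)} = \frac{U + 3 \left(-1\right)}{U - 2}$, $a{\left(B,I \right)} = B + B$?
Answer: $\frac{103930961}{439627661502} - \frac{20329 i \sqrt{7010}}{4396276615020} \approx 0.00023641 - 3.8716 \cdot 10^{-7} i$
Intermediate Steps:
$a{\left(B,I \right)} = 2 B$
$X{\left(U \right)} = \frac{-3 + U}{-2 + U}$ ($X{\left(U \right)} = \frac{U - 3}{-2 + U} = \frac{-3 + U}{-2 + U}$)
$\frac{1}{3389 + \left(\frac{1}{\sqrt{-71 + X{\left(a{\left(6,3 \right)} \right)}}} - 29\right)^{2}} = \frac{1}{3389 + \left(\frac{1}{\sqrt{-71 + \frac{-3 + 2 \cdot 6}{-2 + 2 \cdot 6}}} - 29\right)^{2}} = \frac{1}{3389 + \left(\frac{1}{\sqrt{-71 + \frac{-3 + 12}{-2 + 12}}} - 29\right)^{2}} = \frac{1}{3389 + \left(\frac{1}{\sqrt{-71 + \frac{1}{10} \cdot 9}} - 29\right)^{2}} = \frac{1}{3389 + \left(\frac{1}{\sqrt{-71 + \frac{9}{10}}} - 29\right)^{2}} = \frac{1}{3389 + \left(\frac{1}{\sqrt{- \frac{701}{10}}} - 29\right)^{2}} = \frac{1}{3389 + \left(\frac{1}{\frac{1}{10} i \sqrt{7010}} - 29\right)^{2}} = \frac{1}{3389 + \left(- \frac{i \sqrt{7010}}{701} - 29\right)^{2}} = \frac{1}{3389 + \left(-29 - \frac{i \sqrt{7010}}{701}\right)^{2}}$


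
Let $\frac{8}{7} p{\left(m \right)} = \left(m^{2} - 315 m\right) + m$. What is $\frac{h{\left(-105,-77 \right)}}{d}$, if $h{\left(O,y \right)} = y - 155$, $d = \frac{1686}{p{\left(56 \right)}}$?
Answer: $\frac{488824}{281} \approx 1739.6$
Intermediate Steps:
$p{\left(m \right)} = - \frac{1099 m}{4} + \frac{7 m^{2}}{8}$ ($p{\left(m \right)} = \frac{7 \left(\left(m^{2} - 315 m\right) + m\right)}{8} = \frac{7 \left(m^{2} - 314 m\right)}{8} = - \frac{1099 m}{4} + \frac{7 m^{2}}{8}$)
$d = - \frac{281}{2107}$ ($d = \frac{1686}{\frac{7}{8} \cdot 56 \left(-314 + 56\right)} = \frac{1686}{\frac{7}{8} \cdot 56 \left(-258\right)} = \frac{1686}{-12642} = 1686 \left(- \frac{1}{12642}\right) = - \frac{281}{2107} \approx -0.13336$)
$h{\left(O,y \right)} = -155 + y$ ($h{\left(O,y \right)} = y - 155 = -155 + y$)
$\frac{h{\left(-105,-77 \right)}}{d} = \frac{-155 - 77}{- \frac{281}{2107}} = \left(-232\right) \left(- \frac{2107}{281}\right) = \frac{488824}{281}$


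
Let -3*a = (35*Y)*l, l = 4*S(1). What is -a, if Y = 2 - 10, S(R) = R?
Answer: -1120/3 ≈ -373.33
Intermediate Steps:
l = 4 (l = 4*1 = 4)
Y = -8
a = 1120/3 (a = -35*(-8)*4/3 = -(-280)*4/3 = -⅓*(-1120) = 1120/3 ≈ 373.33)
-a = -1*1120/3 = -1120/3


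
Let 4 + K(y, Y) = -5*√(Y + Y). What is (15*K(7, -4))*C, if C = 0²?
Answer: 0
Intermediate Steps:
C = 0
K(y, Y) = -4 - 5*√2*√Y (K(y, Y) = -4 - 5*√(Y + Y) = -4 - 5*√2*√Y)
(15*K(7, -4))*C = (15*(-4 - 5*√2*√(-4)))*0 = (15*(-4 - 5*√2*2*I))*0 = (15*(-4 - 10*I*√2))*0 = (-60 - 150*I*√2)*0 = 0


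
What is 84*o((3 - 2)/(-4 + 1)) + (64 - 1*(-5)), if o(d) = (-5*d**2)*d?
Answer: 761/9 ≈ 84.556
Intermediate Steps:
o(d) = -5*d**3
84*o((3 - 2)/(-4 + 1)) + (64 - 1*(-5)) = 84*(-5*(3 - 2)**3/(-4 + 1)**3) + (64 - 1*(-5)) = 84*(-5*(1/(-3))**3) + (64 + 5) = 84*(-5*(1*(-1/3))**3) + 69 = 84*(-5*(-1/3)**3) + 69 = 84*(-5*(-1/27)) + 69 = 84*(5/27) + 69 = 140/9 + 69 = 761/9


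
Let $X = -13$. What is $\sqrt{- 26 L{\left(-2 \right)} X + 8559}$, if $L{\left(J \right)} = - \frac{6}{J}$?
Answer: $\sqrt{9573} \approx 97.842$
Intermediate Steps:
$\sqrt{- 26 L{\left(-2 \right)} X + 8559} = \sqrt{- 26 \left(- \frac{6}{-2}\right) \left(-13\right) + 8559} = \sqrt{- 26 \left(\left(-6\right) \left(- \frac{1}{2}\right)\right) \left(-13\right) + 8559} = \sqrt{\left(-26\right) 3 \left(-13\right) + 8559} = \sqrt{\left(-78\right) \left(-13\right) + 8559} = \sqrt{1014 + 8559} = \sqrt{9573}$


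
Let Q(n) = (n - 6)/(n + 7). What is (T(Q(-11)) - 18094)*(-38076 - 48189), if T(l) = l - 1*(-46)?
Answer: 6226176375/4 ≈ 1.5565e+9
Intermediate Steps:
Q(n) = (-6 + n)/(7 + n)
T(l) = 46 + l (T(l) = l + 46 = 46 + l)
(T(Q(-11)) - 18094)*(-38076 - 48189) = ((46 + (-6 - 11)/(7 - 11)) - 18094)*(-38076 - 48189) = ((46 - 17/(-4)) - 18094)*(-86265) = ((46 - ¼*(-17)) - 18094)*(-86265) = ((46 + 17/4) - 18094)*(-86265) = (201/4 - 18094)*(-86265) = -72175/4*(-86265) = 6226176375/4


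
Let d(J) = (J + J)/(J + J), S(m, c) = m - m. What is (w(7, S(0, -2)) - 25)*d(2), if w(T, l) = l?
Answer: -25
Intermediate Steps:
S(m, c) = 0
d(J) = 1 (d(J) = (2*J)/((2*J)) = (2*J)*(1/(2*J)) = 1)
(w(7, S(0, -2)) - 25)*d(2) = (0 - 25)*1 = -25*1 = -25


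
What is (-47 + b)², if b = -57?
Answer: 10816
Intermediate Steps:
(-47 + b)² = (-47 - 57)² = (-104)² = 10816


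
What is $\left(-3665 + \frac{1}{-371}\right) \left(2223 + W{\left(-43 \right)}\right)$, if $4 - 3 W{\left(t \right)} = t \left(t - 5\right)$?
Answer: $- \frac{6266931044}{1113} \approx -5.6307 \cdot 10^{6}$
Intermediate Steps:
$W{\left(t \right)} = \frac{4}{3} - \frac{t \left(-5 + t\right)}{3}$ ($W{\left(t \right)} = \frac{4}{3} - \frac{t \left(t - 5\right)}{3} = \frac{4}{3} - \frac{t \left(-5 + t\right)}{3}$)
$\left(-3665 + \frac{1}{-371}\right) \left(2223 + W{\left(-43 \right)}\right) = \left(-3665 + \frac{1}{-371}\right) \left(2223 + \left(\frac{4}{3} - \frac{\left(-43\right)^{2}}{3} + \frac{5}{3} \left(-43\right)\right)\right) = \left(-3665 - \frac{1}{371}\right) \left(2223 - \frac{2060}{3}\right) = - \frac{1359716 \left(2223 - \frac{2060}{3}\right)}{371} = \left(- \frac{1359716}{371}\right) \frac{4609}{3} = - \frac{6266931044}{1113}$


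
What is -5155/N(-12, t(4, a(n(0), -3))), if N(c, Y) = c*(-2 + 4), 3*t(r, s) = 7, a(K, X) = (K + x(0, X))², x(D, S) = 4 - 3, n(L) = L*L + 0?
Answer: 5155/24 ≈ 214.79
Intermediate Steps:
n(L) = L² (n(L) = L² + 0 = L²)
x(D, S) = 1
a(K, X) = (1 + K)² (a(K, X) = (K + 1)² = (1 + K)²)
t(r, s) = 7/3 (t(r, s) = (⅓)*7 = 7/3)
N(c, Y) = 2*c (N(c, Y) = c*2 = 2*c)
-5155/N(-12, t(4, a(n(0), -3))) = -5155/(2*(-12)) = -5155/(-24) = -5155*(-1/24) = 5155/24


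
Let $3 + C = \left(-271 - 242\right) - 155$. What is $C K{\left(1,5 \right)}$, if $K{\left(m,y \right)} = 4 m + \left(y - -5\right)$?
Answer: $-9394$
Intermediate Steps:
$K{\left(m,y \right)} = 5 + y + 4 m$ ($K{\left(m,y \right)} = 4 m + \left(y + 5\right) = 4 m + \left(5 + y\right) = 5 + y + 4 m$)
$C = -671$ ($C = -3 - 668 = -671$)
$C K{\left(1,5 \right)} = - 671 \left(5 + 5 + 4 \cdot 1\right) = - 671 \left(5 + 5 + 4\right) = \left(-671\right) 14 = -9394$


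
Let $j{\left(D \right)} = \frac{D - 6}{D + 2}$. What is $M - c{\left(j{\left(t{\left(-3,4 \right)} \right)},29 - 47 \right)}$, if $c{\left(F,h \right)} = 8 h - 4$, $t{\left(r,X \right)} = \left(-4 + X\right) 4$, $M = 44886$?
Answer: $45034$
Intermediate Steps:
$t{\left(r,X \right)} = -16 + 4 X$
$j{\left(D \right)} = \frac{-6 + D}{2 + D}$
$c{\left(F,h \right)} = -4 + 8 h$
$M - c{\left(j{\left(t{\left(-3,4 \right)} \right)},29 - 47 \right)} = 44886 - \left(-4 + 8 \left(29 - 47\right)\right) = 44886 - \left(-4 + 8 \left(-18\right)\right) = 44886 - \left(-4 - 144\right) = 44886 - -148 = 44886 + 148 = 45034$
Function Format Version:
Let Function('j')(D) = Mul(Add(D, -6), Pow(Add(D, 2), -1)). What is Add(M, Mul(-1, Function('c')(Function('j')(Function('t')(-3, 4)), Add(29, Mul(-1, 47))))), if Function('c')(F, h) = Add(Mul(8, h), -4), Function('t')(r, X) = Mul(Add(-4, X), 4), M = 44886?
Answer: 45034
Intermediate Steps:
Function('t')(r, X) = Add(-16, Mul(4, X))
Function('j')(D) = Mul(Pow(Add(2, D), -1), Add(-6, D)) (Function('j')(D) = Mul(Add(-6, D), Pow(Add(2, D), -1)) = Mul(Pow(Add(2, D), -1), Add(-6, D)))
Function('c')(F, h) = Add(-4, Mul(8, h))
Add(M, Mul(-1, Function('c')(Function('j')(Function('t')(-3, 4)), Add(29, Mul(-1, 47))))) = Add(44886, Mul(-1, Add(-4, Mul(8, Add(29, Mul(-1, 47)))))) = Add(44886, Mul(-1, Add(-4, Mul(8, Add(29, -47))))) = Add(44886, Mul(-1, Add(-4, Mul(8, -18)))) = Add(44886, Mul(-1, Add(-4, -144))) = Add(44886, Mul(-1, -148)) = Add(44886, 148) = 45034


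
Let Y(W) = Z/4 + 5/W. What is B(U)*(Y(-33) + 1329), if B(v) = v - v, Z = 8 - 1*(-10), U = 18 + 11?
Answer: 0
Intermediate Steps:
U = 29
Z = 18 (Z = 8 + 10 = 18)
B(v) = 0
Y(W) = 9/2 + 5/W (Y(W) = 18/4 + 5/W = 18*(1/4) + 5/W = 9/2 + 5/W)
B(U)*(Y(-33) + 1329) = 0*((9/2 + 5/(-33)) + 1329) = 0*((9/2 + 5*(-1/33)) + 1329) = 0*((9/2 - 5/33) + 1329) = 0*(287/66 + 1329) = 0*(88001/66) = 0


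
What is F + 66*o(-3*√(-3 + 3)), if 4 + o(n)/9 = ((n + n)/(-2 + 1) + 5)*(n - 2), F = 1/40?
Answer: -332639/40 ≈ -8316.0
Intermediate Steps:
F = 1/40 ≈ 0.025000
o(n) = -36 + 9*(-2 + n)*(5 - 2*n) (o(n) = -36 + 9*(((n + n)/(-2 + 1) + 5)*(n - 2)) = -36 + 9*(((2*n)/(-1) + 5)*(-2 + n)) = -36 + 9*(((2*n)*(-1) + 5)*(-2 + n)) = -36 + 9*((-2*n + 5)*(-2 + n)) = -36 + 9*((5 - 2*n)*(-2 + n)) = -36 + 9*((-2 + n)*(5 - 2*n)) = -36 + 9*(-2 + n)*(5 - 2*n))
F + 66*o(-3*√(-3 + 3)) = 1/40 + 66*(-126 - 18*(-3*√(-3 + 3))² + 81*(-3*√(-3 + 3))) = 1/40 + 66*(-126 - 18*(-3*√0)² + 81*(-3*√0)) = 1/40 + 66*(-126 - 18*(-3*0)² + 81*(-3*0)) = 1/40 + 66*(-126 - 18*0² + 81*0) = 1/40 + 66*(-126 - 18*0 + 0) = 1/40 + 66*(-126 + 0 + 0) = 1/40 + 66*(-126) = 1/40 - 8316 = -332639/40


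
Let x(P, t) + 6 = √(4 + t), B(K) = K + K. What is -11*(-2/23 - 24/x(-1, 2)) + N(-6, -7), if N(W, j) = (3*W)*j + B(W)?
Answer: 7148/115 - 44*√6/5 ≈ 40.601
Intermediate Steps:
B(K) = 2*K
x(P, t) = -6 + √(4 + t)
N(W, j) = 2*W + 3*W*j (N(W, j) = (3*W)*j + 2*W = 3*W*j + 2*W = 2*W + 3*W*j)
-11*(-2/23 - 24/x(-1, 2)) + N(-6, -7) = -11*(-2/23 - 24/(-6 + √(4 + 2))) - 6*(2 + 3*(-7)) = -11*(-2*1/23 - 24/(-6 + √6)) - 6*(2 - 21) = -11*(-2/23 - 24/(-6 + √6)) - 6*(-19) = (22/23 + 264/(-6 + √6)) + 114 = 2644/23 + 264/(-6 + √6)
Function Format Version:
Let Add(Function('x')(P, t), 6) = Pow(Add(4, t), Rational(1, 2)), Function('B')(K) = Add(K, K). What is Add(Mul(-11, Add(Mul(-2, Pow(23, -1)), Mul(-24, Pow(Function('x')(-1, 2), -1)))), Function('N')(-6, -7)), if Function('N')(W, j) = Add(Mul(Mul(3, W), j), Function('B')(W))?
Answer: Add(Rational(7148, 115), Mul(Rational(-44, 5), Pow(6, Rational(1, 2)))) ≈ 40.601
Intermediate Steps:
Function('B')(K) = Mul(2, K)
Function('x')(P, t) = Add(-6, Pow(Add(4, t), Rational(1, 2)))
Function('N')(W, j) = Add(Mul(2, W), Mul(3, W, j)) (Function('N')(W, j) = Add(Mul(Mul(3, W), j), Mul(2, W)) = Add(Mul(3, W, j), Mul(2, W)) = Add(Mul(2, W), Mul(3, W, j)))
Add(Mul(-11, Add(Mul(-2, Pow(23, -1)), Mul(-24, Pow(Function('x')(-1, 2), -1)))), Function('N')(-6, -7)) = Add(Mul(-11, Add(Mul(-2, Pow(23, -1)), Mul(-24, Pow(Add(-6, Pow(Add(4, 2), Rational(1, 2))), -1)))), Mul(-6, Add(2, Mul(3, -7)))) = Add(Mul(-11, Add(Mul(-2, Rational(1, 23)), Mul(-24, Pow(Add(-6, Pow(6, Rational(1, 2))), -1)))), Mul(-6, Add(2, -21))) = Add(Mul(-11, Add(Rational(-2, 23), Mul(-24, Pow(Add(-6, Pow(6, Rational(1, 2))), -1)))), Mul(-6, -19)) = Add(Add(Rational(22, 23), Mul(264, Pow(Add(-6, Pow(6, Rational(1, 2))), -1))), 114) = Add(Rational(2644, 23), Mul(264, Pow(Add(-6, Pow(6, Rational(1, 2))), -1)))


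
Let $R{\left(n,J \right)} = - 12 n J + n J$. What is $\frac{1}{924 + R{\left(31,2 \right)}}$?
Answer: $\frac{1}{242} \approx 0.0041322$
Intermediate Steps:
$R{\left(n,J \right)} = - 11 J n$ ($R{\left(n,J \right)} = - 12 J n + J n = - 11 J n$)
$\frac{1}{924 + R{\left(31,2 \right)}} = \frac{1}{924 - 22 \cdot 31} = \frac{1}{924 - 682} = \frac{1}{242}$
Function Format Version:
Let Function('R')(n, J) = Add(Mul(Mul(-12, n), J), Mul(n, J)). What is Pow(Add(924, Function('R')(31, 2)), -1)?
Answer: Rational(1, 242) ≈ 0.0041322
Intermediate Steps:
Function('R')(n, J) = Mul(-11, J, n) (Function('R')(n, J) = Add(Mul(-12, J, n), Mul(J, n)) = Mul(-11, J, n))
Pow(Add(924, Function('R')(31, 2)), -1) = Pow(Add(924, Mul(-11, 2, 31)), -1) = Pow(Add(924, -682), -1) = Pow(242, -1) = Rational(1, 242)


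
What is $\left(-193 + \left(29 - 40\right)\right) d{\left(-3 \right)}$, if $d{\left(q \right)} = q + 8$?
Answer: $-1020$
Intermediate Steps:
$d{\left(q \right)} = 8 + q$
$\left(-193 + \left(29 - 40\right)\right) d{\left(-3 \right)} = \left(-193 + \left(29 - 40\right)\right) \left(8 - 3\right) = \left(-193 - 11\right) 5 = \left(-204\right) 5 = -1020$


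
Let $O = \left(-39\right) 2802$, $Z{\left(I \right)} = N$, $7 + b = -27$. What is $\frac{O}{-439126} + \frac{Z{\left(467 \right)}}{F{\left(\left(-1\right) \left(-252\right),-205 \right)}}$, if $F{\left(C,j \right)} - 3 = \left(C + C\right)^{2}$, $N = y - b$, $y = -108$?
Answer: $\frac{13863096479}{55773173697} \approx 0.24856$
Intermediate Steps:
$b = -34$ ($b = -7 - 27 = -34$)
$N = -74$ ($N = -108 - -34 = -108 + 34 = -74$)
$Z{\left(I \right)} = -74$
$F{\left(C,j \right)} = 3 + 4 C^{2}$ ($F{\left(C,j \right)} = 3 + \left(C + C\right)^{2} = 3 + \left(2 C\right)^{2} = 3 + 4 C^{2}$)
$O = -109278$
$\frac{O}{-439126} + \frac{Z{\left(467 \right)}}{F{\left(\left(-1\right) \left(-252\right),-205 \right)}} = - \frac{109278}{-439126} - \frac{74}{3 + 4 \left(\left(-1\right) \left(-252\right)\right)^{2}} = \left(-109278\right) \left(- \frac{1}{439126}\right) - \frac{74}{3 + 4 \cdot 252^{2}} = \frac{54639}{219563} - \frac{74}{3 + 4 \cdot 63504} = \frac{54639}{219563} - \frac{74}{3 + 254016} = \frac{54639}{219563} - \frac{74}{254019} = \frac{13863096479}{55773173697}$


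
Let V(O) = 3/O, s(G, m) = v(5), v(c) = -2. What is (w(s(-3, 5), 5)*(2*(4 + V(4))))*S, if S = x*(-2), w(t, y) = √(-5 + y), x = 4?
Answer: 0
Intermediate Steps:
s(G, m) = -2
S = -8 (S = 4*(-2) = -8)
(w(s(-3, 5), 5)*(2*(4 + V(4))))*S = (√(-5 + 5)*(2*(4 + 3/4)))*(-8) = (√0*(2*(4 + 3*(¼))))*(-8) = (0*(2*(4 + ¾)))*(-8) = (0*(2*(19/4)))*(-8) = (0*(19/2))*(-8) = 0*(-8) = 0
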